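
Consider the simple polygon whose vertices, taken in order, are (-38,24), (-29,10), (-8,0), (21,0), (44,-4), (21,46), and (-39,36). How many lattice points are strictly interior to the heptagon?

2680

The shoelace formula gives twice the area as |[(-38)·10 − (-29)·24] + [(-29)·0 − (-8)·10] + [(-8)·0 − 21·0] + [21·(-4) − 44·0] + [44·46 − 21·(-4)] + [21·36 − (-39)·46] + [(-39)·24 − (-38)·36]| = 5402, so the area is 2701.
Summing gcd(|Δx|,|Δy|) over the edges gives the boundary count: gcd(9,14) + gcd(21,10) + gcd(29,0) + gcd(23,4) + gcd(23,50) + gcd(60,10) + gcd(1,12) = 1+1+29+1+1+10+1 = 44.
Pick's theorem gives I = A − B/2 + 1 = 2701 − 44/2 + 1 = 2680.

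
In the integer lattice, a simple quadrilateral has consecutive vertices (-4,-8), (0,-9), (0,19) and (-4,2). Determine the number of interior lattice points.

57

Using the shoelace formula, 2A = |[(-4)·(-9) − 0·(-8)] + [0·19 − 0·(-9)] + [0·2 − (-4)·19] + [(-4)·(-8) − (-4)·2]| = 152, so the area is 76.
Summing gcd(|Δx|,|Δy|) over the edges gives the boundary count: gcd(4,1) + gcd(0,28) + gcd(4,17) + gcd(0,10) = 1+28+1+10 = 40.
Pick's theorem gives I = A − B/2 + 1 = 76 − 40/2 + 1 = 57.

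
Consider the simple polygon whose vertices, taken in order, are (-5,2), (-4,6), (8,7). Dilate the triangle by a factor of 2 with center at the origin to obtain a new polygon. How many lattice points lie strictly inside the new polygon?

92

By the shoelace formula, twice the signed area is |((-5)·6 − (-4)·2) + ((-4)·7 − 8·6) + (8·2 − (-5)·7)| = 47, so the area is 23.5.
The number of boundary lattice points is Σ gcd(|Δx|,|Δy|) = gcd(1,4) + gcd(12,1) + gcd(13,5) = 1+1+1 = 3.
Scaling by 2 multiplies the area by 2² = 4 (so the new area is 94) and multiplies the boundary lattice-point count by 2, giving 6.
By Pick's theorem, the interior count of the dilated polygon is 94 − 6/2 + 1 = 92.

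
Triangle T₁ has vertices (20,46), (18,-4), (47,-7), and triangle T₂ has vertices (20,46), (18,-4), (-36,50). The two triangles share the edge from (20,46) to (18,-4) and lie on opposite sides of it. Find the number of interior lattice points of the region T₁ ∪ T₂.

2103

The union is the simple quadrilateral with vertices (20,46), (47,-7), (18,-4), (-36,50) in order.
Using the shoelace formula, 2A = |[20·(-7) − 47·46] + [47·(-4) − 18·(-7)] + [18·50 − (-36)·(-4)] + [(-36)·46 − 20·50]| = 4264, so the area is 2132.
The number of boundary lattice points is Σ gcd(|Δx|,|Δy|) = gcd(27,53) + gcd(29,3) + gcd(54,54) + gcd(56,4) = 1+1+54+4 = 60.
By Pick's theorem I = A − B/2 + 1 = 2132 − 60/2 + 1 = 2103.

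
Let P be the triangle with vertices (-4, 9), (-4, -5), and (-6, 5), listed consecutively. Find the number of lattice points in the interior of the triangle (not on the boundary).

6

The shoelace formula gives twice the area as |[(-4)·(-5) − (-4)·9] + [(-4)·5 − (-6)·(-5)] + [(-6)·9 − (-4)·5]| = 28, so the area is 14.
The number of boundary lattice points is Σ gcd(|Δx|,|Δy|) = gcd(0,14) + gcd(2,10) + gcd(2,4) = 14+2+2 = 18.
Pick's theorem gives I = A − B/2 + 1 = 14 − 18/2 + 1 = 6.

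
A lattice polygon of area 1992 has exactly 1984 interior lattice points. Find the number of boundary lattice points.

Pick's theorem gives A = I + B/2 − 1, so B = 2(A − I + 1) = 2(1992 − 1984 + 1) = 18.

18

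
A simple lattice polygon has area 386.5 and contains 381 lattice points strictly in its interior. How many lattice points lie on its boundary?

13

Pick's theorem gives A = I + B/2 − 1, so B = 2(A − I + 1) = 2(386.5 − 381 + 1) = 13.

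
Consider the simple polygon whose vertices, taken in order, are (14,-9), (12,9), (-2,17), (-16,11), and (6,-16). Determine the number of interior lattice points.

By the shoelace formula, twice the signed area is |(14·9 − 12·(-9)) + (12·17 − (-2)·9) + ((-2)·11 − (-16)·17) + ((-16)·(-16) − 6·11) + (6·(-9) − 14·(-16))| = 1066, so the area is 533.
The number of boundary lattice points is Σ gcd(|Δx|,|Δy|) = gcd(2,18) + gcd(14,8) + gcd(14,6) + gcd(22,27) + gcd(8,7) = 2+2+2+1+1 = 8.
Pick's theorem gives I = A − B/2 + 1 = 533 − 8/2 + 1 = 530.

530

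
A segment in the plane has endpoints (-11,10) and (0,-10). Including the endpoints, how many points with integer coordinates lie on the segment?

2

The number of lattice points on a segment between lattice points is gcd(|Δx|,|Δy|) + 1 = gcd(11,20) + 1 = 1 + 1 = 2.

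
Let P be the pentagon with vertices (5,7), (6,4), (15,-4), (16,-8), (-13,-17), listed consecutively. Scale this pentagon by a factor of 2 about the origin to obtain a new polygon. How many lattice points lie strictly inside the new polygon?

1079

The shoelace formula gives twice the area as |(5·4 − 6·7) + (6·(-4) − 15·4) + (15·(-8) − 16·(-4)) + (16·(-17) − (-13)·(-8)) + ((-13)·7 − 5·(-17))| = 544, so the area is 272.
Summing gcd(|Δx|,|Δy|) over the edges gives the boundary count: gcd(1,3) + gcd(9,8) + gcd(1,4) + gcd(29,9) + gcd(18,24) = 1+1+1+1+6 = 10.
Scaling by 2 multiplies the area by 2² = 4 (so the new area is 1088) and multiplies the boundary lattice-point count by 2, giving 20.
By Pick's theorem, the interior count of the dilated polygon is 1088 − 20/2 + 1 = 1079.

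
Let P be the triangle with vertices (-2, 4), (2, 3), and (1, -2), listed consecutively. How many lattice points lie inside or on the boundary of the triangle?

14

Using the shoelace formula, 2A = |((-2)·3 − 2·4) + (2·(-2) − 1·3) + (1·4 − (-2)·(-2))| = 21, so the area is 21/2.
The number of boundary lattice points is Σ gcd(|Δx|,|Δy|) = gcd(4,1) + gcd(1,5) + gcd(3,6) = 1+1+3 = 5.
Pick's theorem gives I = A − B/2 + 1 = 21/2 − 5/2 + 1 = 9, so the closed region contains I + B = 9 + 5 = 14 lattice points.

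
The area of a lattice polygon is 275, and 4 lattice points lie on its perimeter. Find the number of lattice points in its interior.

274

Pick's theorem A = I + B/2 − 1 rearranges to I = A − B/2 + 1 = 275 − 4/2 + 1 = 274.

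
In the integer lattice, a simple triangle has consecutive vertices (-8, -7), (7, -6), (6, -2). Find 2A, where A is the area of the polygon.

The shoelace formula gives twice the area as |((-8)·(-6) − 7·(-7)) + (7·(-2) − 6·(-6)) + (6·(-7) − (-8)·(-2))| = 61, so the area is 30.5.

61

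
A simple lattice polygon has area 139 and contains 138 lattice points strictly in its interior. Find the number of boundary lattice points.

Pick's theorem gives A = I + B/2 − 1, so B = 2(A − I + 1) = 2(139 − 138 + 1) = 4.

4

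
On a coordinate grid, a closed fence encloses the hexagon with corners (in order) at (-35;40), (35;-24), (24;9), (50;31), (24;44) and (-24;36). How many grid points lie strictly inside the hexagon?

Using the shoelace formula, 2A = |[(-35)·(-24) − 35·40] + [35·9 − 24·(-24)] + [24·31 − 50·9] + [50·44 − 24·31] + [24·36 − (-24)·44] + [(-24)·40 − (-35)·36]| = 4301, so the area is 4301/2.
The number of boundary lattice points is Σ gcd(|Δx|,|Δy|) = gcd(70,64) + gcd(11,33) + gcd(26,22) + gcd(26,13) + gcd(48,8) + gcd(11,4) = 2+11+2+13+8+1 = 37.
Pick's theorem gives I = A − B/2 + 1 = 4301/2 − 37/2 + 1 = 2133.

2133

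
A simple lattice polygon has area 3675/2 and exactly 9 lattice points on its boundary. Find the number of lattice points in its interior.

1834

From Pick's theorem, I = A − B/2 + 1 = 3675/2 − 9/2 + 1 = 1834.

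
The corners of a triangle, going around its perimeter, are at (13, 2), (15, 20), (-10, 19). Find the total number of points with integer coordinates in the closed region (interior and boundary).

By the shoelace formula, twice the signed area is |(13·20 − 15·2) + (15·19 − (-10)·20) + ((-10)·2 − 13·19)| = 448, so the area is 224.
Along each edge there are gcd(|Δx|,|Δy|)+1 lattice points, so counting each shared vertex once the boundary has gcd(2,18) + gcd(25,1) + gcd(23,17) = 2+1+1 = 4.
Pick's theorem gives I = A − B/2 + 1 = 224 − 4/2 + 1 = 223, so the closed region contains I + B = 223 + 4 = 227 lattice points.

227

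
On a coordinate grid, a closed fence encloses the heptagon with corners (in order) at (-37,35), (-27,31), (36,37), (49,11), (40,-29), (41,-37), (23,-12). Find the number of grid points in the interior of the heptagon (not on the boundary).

2573

The shoelace formula gives twice the area as |[(-37)·31 − (-27)·35] + [(-27)·37 − 36·31] + [36·11 − 49·37] + [49·(-29) − 40·11] + [40·(-37) − 41·(-29)] + [41·(-12) − 23·(-37)] + [23·35 − (-37)·(-12)]| = 5166, so the area is 2583.
Summing gcd(|Δx|,|Δy|) over the edges gives the boundary count: gcd(10,4) + gcd(63,6) + gcd(13,26) + gcd(9,40) + gcd(1,8) + gcd(18,25) + gcd(60,47) = 2+3+13+1+1+1+1 = 22.
By Pick's theorem A = I + B/2 − 1, so I = 2583 − 22/2 + 1 = 2573.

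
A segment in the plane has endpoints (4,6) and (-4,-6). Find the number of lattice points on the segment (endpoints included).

The number of lattice points on a segment between lattice points is gcd(|Δx|,|Δy|) + 1 = gcd(8,12) + 1 = 4 + 1 = 5.

5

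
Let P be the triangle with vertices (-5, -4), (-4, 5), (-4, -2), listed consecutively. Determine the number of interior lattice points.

0

The shoelace formula gives twice the area as |((-5)·5 − (-4)·(-4)) + ((-4)·(-2) − (-4)·5) + ((-4)·(-4) − (-5)·(-2))| = 7, so the area is 3.5.
Summing gcd(|Δx|,|Δy|) over the edges gives the boundary count: gcd(1,9) + gcd(0,7) + gcd(1,2) = 1+7+1 = 9.
By Pick's theorem A = I + B/2 − 1, so I = 3.5 − 9/2 + 1 = 0.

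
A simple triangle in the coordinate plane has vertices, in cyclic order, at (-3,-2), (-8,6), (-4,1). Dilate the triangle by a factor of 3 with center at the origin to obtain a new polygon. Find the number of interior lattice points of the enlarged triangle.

By the shoelace formula, twice the signed area is |[(-3)·6 − (-8)·(-2)] + [(-8)·1 − (-4)·6] + [(-4)·(-2) − (-3)·1]| = 7, so the area is 3.5.
The number of boundary lattice points is Σ gcd(|Δx|,|Δy|) = gcd(5,8) + gcd(4,5) + gcd(1,3) = 1+1+1 = 3.
Scaling by 3 multiplies the area by 3² = 9 (so the new area is 31.5) and multiplies the boundary lattice-point count by 3, giving 9.
By Pick's theorem, the interior count of the dilated polygon is 31.5 − 9/2 + 1 = 28.

28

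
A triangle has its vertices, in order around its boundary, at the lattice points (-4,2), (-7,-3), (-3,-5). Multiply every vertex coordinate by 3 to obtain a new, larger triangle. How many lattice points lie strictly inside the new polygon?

112

The shoelace formula gives twice the area as |[(-4)·(-3) − (-7)·2] + [(-7)·(-5) − (-3)·(-3)] + [(-3)·2 − (-4)·(-5)]| = 26, so the area is 13.
Along each edge there are gcd(|Δx|,|Δy|)+1 lattice points, so counting each shared vertex once the boundary has gcd(3,5) + gcd(4,2) + gcd(1,7) = 1+2+1 = 4.
Scaling by 3 multiplies the area by 3² = 9 (so the new area is 117) and multiplies the boundary lattice-point count by 3, giving 12.
By Pick's theorem, the interior count of the dilated polygon is 117 − 12/2 + 1 = 112.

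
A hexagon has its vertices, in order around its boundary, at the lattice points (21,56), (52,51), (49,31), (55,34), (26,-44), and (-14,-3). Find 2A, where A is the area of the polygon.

7486

The shoelace formula gives twice the area as |[21·51 − 52·56] + [52·31 − 49·51] + [49·34 − 55·31] + [55·(-44) − 26·34] + [26·(-3) − (-14)·(-44)] + [(-14)·56 − 21·(-3)]| = 7486, so the area is 3743.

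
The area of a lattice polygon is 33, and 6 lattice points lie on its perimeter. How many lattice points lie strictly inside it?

31

From Pick's theorem, I = A − B/2 + 1 = 33 − 6/2 + 1 = 31.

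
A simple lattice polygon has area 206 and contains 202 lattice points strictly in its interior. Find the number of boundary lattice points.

Pick's theorem gives A = I + B/2 − 1, so B = 2(A − I + 1) = 2(206 − 202 + 1) = 10.

10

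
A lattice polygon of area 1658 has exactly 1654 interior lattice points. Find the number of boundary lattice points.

10

Pick's theorem gives A = I + B/2 − 1, so B = 2(A − I + 1) = 2(1658 − 1654 + 1) = 10.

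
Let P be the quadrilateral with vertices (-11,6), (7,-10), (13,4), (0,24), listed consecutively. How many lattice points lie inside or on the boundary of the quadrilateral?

Using the shoelace formula, 2A = |[(-11)·(-10) − 7·6] + [7·4 − 13·(-10)] + [13·24 − 0·4] + [0·6 − (-11)·24]| = 802, so the area is 401.
Along each edge there are gcd(|Δx|,|Δy|)+1 lattice points, so counting each shared vertex once the boundary has gcd(18,16) + gcd(6,14) + gcd(13,20) + gcd(11,18) = 2+2+1+1 = 6.
Pick's theorem gives I = A − B/2 + 1 = 401 − 6/2 + 1 = 399, so the closed region contains I + B = 399 + 6 = 405 lattice points.

405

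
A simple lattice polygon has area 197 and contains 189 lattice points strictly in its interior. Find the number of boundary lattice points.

Pick's theorem gives A = I + B/2 − 1, so B = 2(A − I + 1) = 2(197 − 189 + 1) = 18.

18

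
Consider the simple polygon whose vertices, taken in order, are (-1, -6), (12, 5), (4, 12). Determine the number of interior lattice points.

89

The shoelace formula gives twice the area as |((-1)·5 − 12·(-6)) + (12·12 − 4·5) + (4·(-6) − (-1)·12)| = 179, so the area is 179/2.
The number of boundary lattice points is Σ gcd(|Δx|,|Δy|) = gcd(13,11) + gcd(8,7) + gcd(5,18) = 1+1+1 = 3.
Pick's theorem gives I = A − B/2 + 1 = 179/2 − 3/2 + 1 = 89.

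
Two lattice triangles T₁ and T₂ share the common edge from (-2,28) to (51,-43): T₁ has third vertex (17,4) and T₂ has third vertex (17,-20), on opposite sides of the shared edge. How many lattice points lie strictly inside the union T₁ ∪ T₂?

635

The union is the simple quadrilateral with vertices (-2,28), (17,4), (51,-43), (17,-20) in order.
By the shoelace formula, twice the signed area is |[(-2)·4 − 17·28] + [17·(-43) − 51·4] + [51·(-20) − 17·(-43)] + [17·28 − (-2)·(-20)]| = 1272, so the area is 636.
Summing gcd(|Δx|,|Δy|) over the edges gives the boundary count: gcd(19,24) + gcd(34,47) + gcd(34,23) + gcd(19,48) = 1+1+1+1 = 4.
By Pick's theorem I = A − B/2 + 1 = 636 − 4/2 + 1 = 635.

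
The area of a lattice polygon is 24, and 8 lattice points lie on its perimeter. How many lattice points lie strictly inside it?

Pick's theorem A = I + B/2 − 1 rearranges to I = A − B/2 + 1 = 24 − 8/2 + 1 = 21.

21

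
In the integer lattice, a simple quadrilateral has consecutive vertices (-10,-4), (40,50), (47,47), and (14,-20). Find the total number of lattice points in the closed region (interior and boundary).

1339

Using the shoelace formula, 2A = |((-10)·50 − 40·(-4)) + (40·47 − 47·50) + (47·(-20) − 14·47) + (14·(-4) − (-10)·(-20))| = 2664, so the area is 1332.
Along each edge there are gcd(|Δx|,|Δy|)+1 lattice points, so counting each shared vertex once the boundary has gcd(50,54) + gcd(7,3) + gcd(33,67) + gcd(24,16) = 2+1+1+8 = 12.
Pick's theorem gives I = A − B/2 + 1 = 1332 − 12/2 + 1 = 1327, so the closed region contains I + B = 1327 + 12 = 1339 lattice points.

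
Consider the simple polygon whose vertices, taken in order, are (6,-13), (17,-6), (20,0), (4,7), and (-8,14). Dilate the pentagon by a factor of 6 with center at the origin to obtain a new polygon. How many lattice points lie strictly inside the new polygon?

10366

The shoelace formula gives twice the area as |(6·(-6) − 17·(-13)) + (17·0 − 20·(-6)) + (20·7 − 4·0) + (4·14 − (-8)·7) + ((-8)·(-13) − 6·14)| = 577, so the area is 288.5.
Along each edge there are gcd(|Δx|,|Δy|)+1 lattice points, so counting each shared vertex once the boundary has gcd(11,7) + gcd(3,6) + gcd(16,7) + gcd(12,7) + gcd(14,27) = 1+3+1+1+1 = 7.
Scaling by 6 multiplies the area by 6² = 36 (so the new area is 10386) and multiplies the boundary lattice-point count by 6, giving 42.
By Pick's theorem, the interior count of the dilated polygon is 10386 − 42/2 + 1 = 10366.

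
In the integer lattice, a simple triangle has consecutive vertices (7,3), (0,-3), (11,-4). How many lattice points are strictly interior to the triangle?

36

By the shoelace formula, twice the signed area is |[7·(-3) − 0·3] + [0·(-4) − 11·(-3)] + [11·3 − 7·(-4)]| = 73, so the area is 36.5.
Along each edge there are gcd(|Δx|,|Δy|)+1 lattice points, so counting each shared vertex once the boundary has gcd(7,6) + gcd(11,1) + gcd(4,7) = 1+1+1 = 3.
Pick's theorem gives I = A − B/2 + 1 = 36.5 − 3/2 + 1 = 36.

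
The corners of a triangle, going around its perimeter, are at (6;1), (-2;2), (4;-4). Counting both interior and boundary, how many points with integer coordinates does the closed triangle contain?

By the shoelace formula, twice the signed area is |(6·2 − (-2)·1) + ((-2)·(-4) − 4·2) + (4·1 − 6·(-4))| = 42, so the area is 21.
The number of boundary lattice points is Σ gcd(|Δx|,|Δy|) = gcd(8,1) + gcd(6,6) + gcd(2,5) = 1+6+1 = 8.
Pick's theorem gives I = A − B/2 + 1 = 21 − 8/2 + 1 = 18, so the closed region contains I + B = 18 + 8 = 26 lattice points.

26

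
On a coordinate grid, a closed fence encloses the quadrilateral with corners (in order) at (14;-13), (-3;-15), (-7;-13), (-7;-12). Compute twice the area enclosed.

By the shoelace formula, twice the signed area is |(14·(-15) − (-3)·(-13)) + ((-3)·(-13) − (-7)·(-15)) + ((-7)·(-12) − (-7)·(-13)) + ((-7)·(-13) − 14·(-12))| = 63, so the area is 63/2.

63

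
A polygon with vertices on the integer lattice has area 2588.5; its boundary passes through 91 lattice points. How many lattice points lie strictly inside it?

From Pick's theorem, I = A − B/2 + 1 = 2588.5 − 91/2 + 1 = 2544.

2544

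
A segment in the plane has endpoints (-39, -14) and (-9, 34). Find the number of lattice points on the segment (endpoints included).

The number of lattice points on a segment between lattice points is gcd(|Δx|,|Δy|) + 1 = gcd(30,48) + 1 = 6 + 1 = 7.

7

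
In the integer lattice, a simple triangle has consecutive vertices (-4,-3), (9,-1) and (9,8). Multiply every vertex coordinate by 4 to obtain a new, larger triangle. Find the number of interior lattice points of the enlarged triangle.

915

The shoelace formula gives twice the area as |((-4)·(-1) − 9·(-3)) + (9·8 − 9·(-1)) + (9·(-3) − (-4)·8)| = 117, so the area is 117/2.
Along each edge there are gcd(|Δx|,|Δy|)+1 lattice points, so counting each shared vertex once the boundary has gcd(13,2) + gcd(0,9) + gcd(13,11) = 1+9+1 = 11.
Scaling by 4 multiplies the area by 4² = 16 (so the new area is 936) and multiplies the boundary lattice-point count by 4, giving 44.
By Pick's theorem, the interior count of the dilated polygon is 936 − 44/2 + 1 = 915.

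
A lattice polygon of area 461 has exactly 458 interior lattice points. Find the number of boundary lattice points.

8

Pick's theorem gives A = I + B/2 − 1, so B = 2(A − I + 1) = 2(461 − 458 + 1) = 8.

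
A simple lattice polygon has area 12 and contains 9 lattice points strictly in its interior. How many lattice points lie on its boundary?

8

Pick's theorem gives A = I + B/2 − 1, so B = 2(A − I + 1) = 2(12 − 9 + 1) = 8.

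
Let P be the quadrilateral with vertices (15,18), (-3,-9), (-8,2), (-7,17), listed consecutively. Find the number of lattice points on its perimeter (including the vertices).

12

The number of boundary lattice points is Σ gcd(|Δx|,|Δy|) = gcd(18,27) + gcd(5,11) + gcd(1,15) + gcd(22,1) = 9+1+1+1 = 12.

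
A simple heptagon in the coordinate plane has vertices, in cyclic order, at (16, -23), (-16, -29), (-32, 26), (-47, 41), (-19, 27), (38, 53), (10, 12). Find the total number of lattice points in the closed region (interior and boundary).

2661

The shoelace formula gives twice the area as |[16·(-29) − (-16)·(-23)] + [(-16)·26 − (-32)·(-29)] + [(-32)·41 − (-47)·26] + [(-47)·27 − (-19)·41] + [(-19)·53 − 38·27] + [38·12 − 10·53] + [10·(-23) − 16·12]| = 5285, so the area is 2642.5.
Along each edge there are gcd(|Δx|,|Δy|)+1 lattice points, so counting each shared vertex once the boundary has gcd(32,6) + gcd(16,55) + gcd(15,15) + gcd(28,14) + gcd(57,26) + gcd(28,41) + gcd(6,35) = 2+1+15+14+1+1+1 = 35.
Pick's theorem gives I = A − B/2 + 1 = 2642.5 − 35/2 + 1 = 2626, so the closed region contains I + B = 2626 + 35 = 2661 lattice points.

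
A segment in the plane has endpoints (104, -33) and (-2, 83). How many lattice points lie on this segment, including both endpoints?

The number of lattice points on a segment between lattice points is gcd(|Δx|,|Δy|) + 1 = gcd(106,116) + 1 = 2 + 1 = 3.

3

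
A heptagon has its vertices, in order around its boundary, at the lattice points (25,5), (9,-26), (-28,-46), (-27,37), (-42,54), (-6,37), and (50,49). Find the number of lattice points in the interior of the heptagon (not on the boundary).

4180

By the shoelace formula, twice the signed area is |(25·(-26) − 9·5) + (9·(-46) − (-28)·(-26)) + ((-28)·37 − (-27)·(-46)) + ((-27)·54 − (-42)·37) + ((-42)·37 − (-6)·54) + ((-6)·49 − 50·37) + (50·5 − 25·49)| = 8368, so the area is 4184.
Along each edge there are gcd(|Δx|,|Δy|)+1 lattice points, so counting each shared vertex once the boundary has gcd(16,31) + gcd(37,20) + gcd(1,83) + gcd(15,17) + gcd(36,17) + gcd(56,12) + gcd(25,44) = 1+1+1+1+1+4+1 = 10.
By Pick's theorem A = I + B/2 − 1, so I = 4184 − 10/2 + 1 = 4180.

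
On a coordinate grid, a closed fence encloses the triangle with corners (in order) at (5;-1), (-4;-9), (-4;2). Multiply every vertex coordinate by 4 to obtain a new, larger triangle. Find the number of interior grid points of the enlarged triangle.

763

By the shoelace formula, twice the signed area is |[5·(-9) − (-4)·(-1)] + [(-4)·2 − (-4)·(-9)] + [(-4)·(-1) − 5·2]| = 99, so the area is 99/2.
Summing gcd(|Δx|,|Δy|) over the edges gives the boundary count: gcd(9,8) + gcd(0,11) + gcd(9,3) = 1+11+3 = 15.
Scaling by 4 multiplies the area by 4² = 16 (so the new area is 792) and multiplies the boundary lattice-point count by 4, giving 60.
By Pick's theorem, the interior count of the dilated polygon is 792 − 60/2 + 1 = 763.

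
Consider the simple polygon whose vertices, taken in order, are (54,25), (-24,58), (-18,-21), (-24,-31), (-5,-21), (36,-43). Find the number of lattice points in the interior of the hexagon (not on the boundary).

4934

By the shoelace formula, twice the signed area is |[54·58 − (-24)·25] + [(-24)·(-21) − (-18)·58] + [(-18)·(-31) − (-24)·(-21)] + [(-24)·(-21) − (-5)·(-31)] + [(-5)·(-43) − 36·(-21)] + [36·25 − 54·(-43)]| = 9876, so the area is 4938.
Summing gcd(|Δx|,|Δy|) over the edges gives the boundary count: gcd(78,33) + gcd(6,79) + gcd(6,10) + gcd(19,10) + gcd(41,22) + gcd(18,68) = 3+1+2+1+1+2 = 10.
By Pick's theorem A = I + B/2 − 1, so I = 4938 − 10/2 + 1 = 4934.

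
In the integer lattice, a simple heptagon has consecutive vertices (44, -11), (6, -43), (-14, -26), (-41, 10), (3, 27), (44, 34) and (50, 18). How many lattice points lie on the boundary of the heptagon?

Along each edge there are gcd(|Δx|,|Δy|)+1 lattice points, so counting each shared vertex once the boundary has gcd(38,32) + gcd(20,17) + gcd(27,36) + gcd(44,17) + gcd(41,7) + gcd(6,16) + gcd(6,29) = 2+1+9+1+1+2+1 = 17.

17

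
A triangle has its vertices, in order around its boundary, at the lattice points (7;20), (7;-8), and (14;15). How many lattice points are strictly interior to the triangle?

By the shoelace formula, twice the signed area is |[7·(-8) − 7·20] + [7·15 − 14·(-8)] + [14·20 − 7·15]| = 196, so the area is 98.
Along each edge there are gcd(|Δx|,|Δy|)+1 lattice points, so counting each shared vertex once the boundary has gcd(0,28) + gcd(7,23) + gcd(7,5) = 28+1+1 = 30.
Pick's theorem gives I = A − B/2 + 1 = 98 − 30/2 + 1 = 84.

84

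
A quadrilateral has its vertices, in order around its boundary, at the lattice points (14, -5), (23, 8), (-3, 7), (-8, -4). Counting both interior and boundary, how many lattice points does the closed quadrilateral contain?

Using the shoelace formula, 2A = |[14·8 − 23·(-5)] + [23·7 − (-3)·8] + [(-3)·(-4) − (-8)·7] + [(-8)·(-5) − 14·(-4)]| = 576, so the area is 288.
Along each edge there are gcd(|Δx|,|Δy|)+1 lattice points, so counting each shared vertex once the boundary has gcd(9,13) + gcd(26,1) + gcd(5,11) + gcd(22,1) = 1+1+1+1 = 4.
Pick's theorem gives I = A − B/2 + 1 = 288 − 4/2 + 1 = 287, so the closed region contains I + B = 287 + 4 = 291 lattice points.

291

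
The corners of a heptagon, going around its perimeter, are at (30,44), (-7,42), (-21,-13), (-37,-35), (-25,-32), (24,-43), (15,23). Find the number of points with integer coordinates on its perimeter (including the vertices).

The number of boundary lattice points is Σ gcd(|Δx|,|Δy|) = gcd(37,2) + gcd(14,55) + gcd(16,22) + gcd(12,3) + gcd(49,11) + gcd(9,66) + gcd(15,21) = 1+1+2+3+1+3+3 = 14.

14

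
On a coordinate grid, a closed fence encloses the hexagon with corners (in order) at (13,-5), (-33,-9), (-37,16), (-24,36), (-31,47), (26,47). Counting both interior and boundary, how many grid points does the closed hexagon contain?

2800

The shoelace formula gives twice the area as |(13·(-9) − (-33)·(-5)) + ((-33)·16 − (-37)·(-9)) + ((-37)·36 − (-24)·16) + ((-24)·47 − (-31)·36) + ((-31)·47 − 26·47) + (26·(-5) − 13·47)| = 5523, so the area is 5523/2.
The number of boundary lattice points is Σ gcd(|Δx|,|Δy|) = gcd(46,4) + gcd(4,25) + gcd(13,20) + gcd(7,11) + gcd(57,0) + gcd(13,52) = 2+1+1+1+57+13 = 75.
Pick's theorem gives I = A − B/2 + 1 = 5523/2 − 75/2 + 1 = 2725, so the closed region contains I + B = 2725 + 75 = 2800 lattice points.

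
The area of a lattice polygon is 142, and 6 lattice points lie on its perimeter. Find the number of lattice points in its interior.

From Pick's theorem, I = A − B/2 + 1 = 142 − 6/2 + 1 = 140.

140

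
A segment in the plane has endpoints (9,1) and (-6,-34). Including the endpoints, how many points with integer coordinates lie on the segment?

6

The number of lattice points on a segment between lattice points is gcd(|Δx|,|Δy|) + 1 = gcd(15,35) + 1 = 5 + 1 = 6.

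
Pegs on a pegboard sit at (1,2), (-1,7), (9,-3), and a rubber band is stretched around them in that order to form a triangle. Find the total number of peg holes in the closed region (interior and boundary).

22

The shoelace formula gives twice the area as |[1·7 − (-1)·2] + [(-1)·(-3) − 9·7] + [9·2 − 1·(-3)]| = 30, so the area is 15.
The number of boundary lattice points is Σ gcd(|Δx|,|Δy|) = gcd(2,5) + gcd(10,10) + gcd(8,5) = 1+10+1 = 12.
Pick's theorem gives I = A − B/2 + 1 = 15 − 12/2 + 1 = 10, so the closed region contains I + B = 10 + 12 = 22 lattice points.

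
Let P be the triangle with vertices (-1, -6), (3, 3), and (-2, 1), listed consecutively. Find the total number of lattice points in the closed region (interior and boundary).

Using the shoelace formula, 2A = |[(-1)·3 − 3·(-6)] + [3·1 − (-2)·3] + [(-2)·(-6) − (-1)·1]| = 37, so the area is 18.5.
Along each edge there are gcd(|Δx|,|Δy|)+1 lattice points, so counting each shared vertex once the boundary has gcd(4,9) + gcd(5,2) + gcd(1,7) = 1+1+1 = 3.
Pick's theorem gives I = A − B/2 + 1 = 18.5 − 3/2 + 1 = 18, so the closed region contains I + B = 18 + 3 = 21 lattice points.

21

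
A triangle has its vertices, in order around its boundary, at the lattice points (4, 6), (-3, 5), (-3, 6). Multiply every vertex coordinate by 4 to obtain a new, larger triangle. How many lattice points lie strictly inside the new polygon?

The shoelace formula gives twice the area as |(4·5 − (-3)·6) + ((-3)·6 − (-3)·5) + ((-3)·6 − 4·6)| = 7, so the area is 3.5.
The number of boundary lattice points is Σ gcd(|Δx|,|Δy|) = gcd(7,1) + gcd(0,1) + gcd(7,0) = 1+1+7 = 9.
Scaling by 4 multiplies the area by 4² = 16 (so the new area is 56) and multiplies the boundary lattice-point count by 4, giving 36.
By Pick's theorem, the interior count of the dilated polygon is 56 − 36/2 + 1 = 39.

39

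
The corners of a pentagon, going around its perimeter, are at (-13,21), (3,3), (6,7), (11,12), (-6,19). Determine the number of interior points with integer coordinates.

By the shoelace formula, twice the signed area is |((-13)·3 − 3·21) + (3·7 − 6·3) + (6·12 − 11·7) + (11·19 − (-6)·12) + ((-6)·21 − (-13)·19)| = 298, so the area is 149.
The number of boundary lattice points is Σ gcd(|Δx|,|Δy|) = gcd(16,18) + gcd(3,4) + gcd(5,5) + gcd(17,7) + gcd(7,2) = 2+1+5+1+1 = 10.
Pick's theorem gives I = A − B/2 + 1 = 149 − 10/2 + 1 = 145.

145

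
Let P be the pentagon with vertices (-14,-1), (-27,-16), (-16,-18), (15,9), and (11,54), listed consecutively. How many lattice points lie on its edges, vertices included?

9

The number of boundary lattice points is Σ gcd(|Δx|,|Δy|) = gcd(13,15) + gcd(11,2) + gcd(31,27) + gcd(4,45) + gcd(25,55) = 1+1+1+1+5 = 9.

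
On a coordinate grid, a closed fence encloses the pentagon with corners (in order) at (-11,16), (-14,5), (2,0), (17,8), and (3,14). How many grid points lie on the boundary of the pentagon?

7

The number of boundary lattice points is Σ gcd(|Δx|,|Δy|) = gcd(3,11) + gcd(16,5) + gcd(15,8) + gcd(14,6) + gcd(14,2) = 1+1+1+2+2 = 7.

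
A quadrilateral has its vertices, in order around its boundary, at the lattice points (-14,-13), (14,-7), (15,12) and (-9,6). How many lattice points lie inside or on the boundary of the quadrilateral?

482

By the shoelace formula, twice the signed area is |((-14)·(-7) − 14·(-13)) + (14·12 − 15·(-7)) + (15·6 − (-9)·12) + ((-9)·(-13) − (-14)·6)| = 952, so the area is 476.
Summing gcd(|Δx|,|Δy|) over the edges gives the boundary count: gcd(28,6) + gcd(1,19) + gcd(24,6) + gcd(5,19) = 2+1+6+1 = 10.
Pick's theorem gives I = A − B/2 + 1 = 476 − 10/2 + 1 = 472, so the closed region contains I + B = 472 + 10 = 482 lattice points.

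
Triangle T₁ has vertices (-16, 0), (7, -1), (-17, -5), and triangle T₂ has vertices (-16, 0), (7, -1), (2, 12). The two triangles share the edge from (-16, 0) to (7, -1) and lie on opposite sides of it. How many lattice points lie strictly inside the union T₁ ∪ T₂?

200

The union is the simple quadrilateral with vertices (-16, 0), (-17, -5), (7, -1), (2, 12) in order.
The shoelace formula gives twice the area as |((-16)·(-5) − (-17)·0) + ((-17)·(-1) − 7·(-5)) + (7·12 − 2·(-1)) + (2·0 − (-16)·12)| = 410, so the area is 205.
The number of boundary lattice points is Σ gcd(|Δx|,|Δy|) = gcd(1,5) + gcd(24,4) + gcd(5,13) + gcd(18,12) = 1+4+1+6 = 12.
By Pick's theorem I = A − B/2 + 1 = 205 − 12/2 + 1 = 200.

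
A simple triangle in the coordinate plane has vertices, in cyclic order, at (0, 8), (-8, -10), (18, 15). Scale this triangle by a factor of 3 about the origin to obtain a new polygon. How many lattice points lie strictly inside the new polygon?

The shoelace formula gives twice the area as |(0·(-10) − (-8)·8) + ((-8)·15 − 18·(-10)) + (18·8 − 0·15)| = 268, so the area is 134.
Summing gcd(|Δx|,|Δy|) over the edges gives the boundary count: gcd(8,18) + gcd(26,25) + gcd(18,7) = 2+1+1 = 4.
Scaling by 3 multiplies the area by 3² = 9 (so the new area is 1206) and multiplies the boundary lattice-point count by 3, giving 12.
By Pick's theorem, the interior count of the dilated polygon is 1206 − 12/2 + 1 = 1201.

1201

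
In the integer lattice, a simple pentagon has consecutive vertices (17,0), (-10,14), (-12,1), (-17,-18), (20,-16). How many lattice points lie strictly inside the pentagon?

Using the shoelace formula, 2A = |(17·14 − (-10)·0) + ((-10)·1 − (-12)·14) + ((-12)·(-18) − (-17)·1) + ((-17)·(-16) − 20·(-18)) + (20·0 − 17·(-16))| = 1533, so the area is 1533/2.
Summing gcd(|Δx|,|Δy|) over the edges gives the boundary count: gcd(27,14) + gcd(2,13) + gcd(5,19) + gcd(37,2) + gcd(3,16) = 1+1+1+1+1 = 5.
Pick's theorem gives I = A − B/2 + 1 = 1533/2 − 5/2 + 1 = 765.

765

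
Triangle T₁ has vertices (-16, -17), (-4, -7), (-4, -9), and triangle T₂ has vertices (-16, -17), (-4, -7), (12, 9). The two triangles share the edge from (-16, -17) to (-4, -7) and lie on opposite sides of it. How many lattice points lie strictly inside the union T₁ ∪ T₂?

The union is the simple quadrilateral with vertices (-16, -17), (-4, -9), (-4, -7), (12, 9) in order.
The shoelace formula gives twice the area as |[(-16)·(-9) − (-4)·(-17)] + [(-4)·(-7) − (-4)·(-9)] + [(-4)·9 − 12·(-7)] + [12·(-17) − (-16)·9]| = 56, so the area is 28.
Along each edge there are gcd(|Δx|,|Δy|)+1 lattice points, so counting each shared vertex once the boundary has gcd(12,8) + gcd(0,2) + gcd(16,16) + gcd(28,26) = 4+2+16+2 = 24.
By Pick's theorem I = A − B/2 + 1 = 28 − 24/2 + 1 = 17.

17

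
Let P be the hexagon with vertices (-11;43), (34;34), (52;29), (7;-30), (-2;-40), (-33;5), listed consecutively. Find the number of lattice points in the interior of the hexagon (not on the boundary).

3701

By the shoelace formula, twice the signed area is |[(-11)·34 − 34·43] + [34·29 − 52·34] + [52·(-30) − 7·29] + [7·(-40) − (-2)·(-30)] + [(-2)·5 − (-33)·(-40)] + [(-33)·43 − (-11)·5]| = 7415, so the area is 7415/2.
Along each edge there are gcd(|Δx|,|Δy|)+1 lattice points, so counting each shared vertex once the boundary has gcd(45,9) + gcd(18,5) + gcd(45,59) + gcd(9,10) + gcd(31,45) + gcd(22,38) = 9+1+1+1+1+2 = 15.
By Pick's theorem A = I + B/2 − 1, so I = 7415/2 − 15/2 + 1 = 3701.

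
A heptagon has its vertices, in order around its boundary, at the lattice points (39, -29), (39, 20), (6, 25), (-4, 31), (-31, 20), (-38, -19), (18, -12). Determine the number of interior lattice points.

The shoelace formula gives twice the area as |(39·20 − 39·(-29)) + (39·25 − 6·20) + (6·31 − (-4)·25) + ((-4)·20 − (-31)·31) + ((-31)·(-19) − (-38)·20) + ((-38)·(-12) − 18·(-19)) + (18·(-29) − 39·(-12))| = 6026, so the area is 3013.
Along each edge there are gcd(|Δx|,|Δy|)+1 lattice points, so counting each shared vertex once the boundary has gcd(0,49) + gcd(33,5) + gcd(10,6) + gcd(27,11) + gcd(7,39) + gcd(56,7) + gcd(21,17) = 49+1+2+1+1+7+1 = 62.
By Pick's theorem A = I + B/2 − 1, so I = 3013 − 62/2 + 1 = 2983.

2983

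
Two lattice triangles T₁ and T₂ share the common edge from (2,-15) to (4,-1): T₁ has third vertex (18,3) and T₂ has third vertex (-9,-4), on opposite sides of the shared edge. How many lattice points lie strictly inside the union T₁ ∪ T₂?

The union is the simple quadrilateral with vertices (2,-15), (18,3), (4,-1), (-9,-4) in order.
The shoelace formula gives twice the area as |(2·3 − 18·(-15)) + (18·(-1) − 4·3) + (4·(-4) − (-9)·(-1)) + ((-9)·(-15) − 2·(-4))| = 364, so the area is 182.
Summing gcd(|Δx|,|Δy|) over the edges gives the boundary count: gcd(16,18) + gcd(14,4) + gcd(13,3) + gcd(11,11) = 2+2+1+11 = 16.
By Pick's theorem I = A − B/2 + 1 = 182 − 16/2 + 1 = 175.

175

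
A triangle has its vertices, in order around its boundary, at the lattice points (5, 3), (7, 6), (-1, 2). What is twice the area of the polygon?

The shoelace formula gives twice the area as |(5·6 − 7·3) + (7·2 − (-1)·6) + ((-1)·3 − 5·2)| = 16, so the area is 8.

16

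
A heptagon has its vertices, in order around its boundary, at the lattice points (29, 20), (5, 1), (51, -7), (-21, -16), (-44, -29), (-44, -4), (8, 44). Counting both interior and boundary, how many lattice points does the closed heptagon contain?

Using the shoelace formula, 2A = |(29·1 − 5·20) + (5·(-7) − 51·1) + (51·(-16) − (-21)·(-7)) + ((-21)·(-29) − (-44)·(-16)) + ((-44)·(-4) − (-44)·(-29)) + ((-44)·44 − 8·(-4)) + (8·20 − 29·44)| = 5335, so the area is 5335/2.
Along each edge there are gcd(|Δx|,|Δy|)+1 lattice points, so counting each shared vertex once the boundary has gcd(24,19) + gcd(46,8) + gcd(72,9) + gcd(23,13) + gcd(0,25) + gcd(52,48) + gcd(21,24) = 1+2+9+1+25+4+3 = 45.
Pick's theorem gives I = A − B/2 + 1 = 5335/2 − 45/2 + 1 = 2646, so the closed region contains I + B = 2646 + 45 = 2691 lattice points.

2691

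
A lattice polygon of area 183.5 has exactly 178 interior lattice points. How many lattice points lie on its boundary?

13

Pick's theorem gives A = I + B/2 − 1, so B = 2(A − I + 1) = 2(183.5 − 178 + 1) = 13.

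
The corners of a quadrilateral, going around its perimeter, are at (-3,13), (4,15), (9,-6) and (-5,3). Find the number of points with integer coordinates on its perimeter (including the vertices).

5

Summing gcd(|Δx|,|Δy|) over the edges gives the boundary count: gcd(7,2) + gcd(5,21) + gcd(14,9) + gcd(2,10) = 1+1+1+2 = 5.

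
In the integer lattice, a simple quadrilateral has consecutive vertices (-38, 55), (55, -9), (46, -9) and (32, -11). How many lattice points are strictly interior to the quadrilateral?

814

The shoelace formula gives twice the area as |[(-38)·(-9) − 55·55] + [55·(-9) − 46·(-9)] + [46·(-11) − 32·(-9)] + [32·55 − (-38)·(-11)]| = 1640, so the area is 820.
Summing gcd(|Δx|,|Δy|) over the edges gives the boundary count: gcd(93,64) + gcd(9,0) + gcd(14,2) + gcd(70,66) = 1+9+2+2 = 14.
Pick's theorem gives I = A − B/2 + 1 = 820 − 14/2 + 1 = 814.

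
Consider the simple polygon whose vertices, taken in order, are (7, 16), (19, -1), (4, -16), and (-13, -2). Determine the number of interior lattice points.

The shoelace formula gives twice the area as |[7·(-1) − 19·16] + [19·(-16) − 4·(-1)] + [4·(-2) − (-13)·(-16)] + [(-13)·16 − 7·(-2)]| = 1021, so the area is 1021/2.
The number of boundary lattice points is Σ gcd(|Δx|,|Δy|) = gcd(12,17) + gcd(15,15) + gcd(17,14) + gcd(20,18) = 1+15+1+2 = 19.
Pick's theorem gives I = A − B/2 + 1 = 1021/2 − 19/2 + 1 = 502.

502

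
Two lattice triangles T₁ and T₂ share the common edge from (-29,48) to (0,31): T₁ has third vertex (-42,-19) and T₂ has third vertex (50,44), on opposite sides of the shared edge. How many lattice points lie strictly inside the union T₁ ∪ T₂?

1694

The union is the simple quadrilateral with vertices (-29,48), (-42,-19), (0,31), (50,44) in order.
By the shoelace formula, twice the signed area is |[(-29)·(-19) − (-42)·48] + [(-42)·31 − 0·(-19)] + [0·44 − 50·31] + [50·48 − (-29)·44]| = 3391, so the area is 1695.5.
Summing gcd(|Δx|,|Δy|) over the edges gives the boundary count: gcd(13,67) + gcd(42,50) + gcd(50,13) + gcd(79,4) = 1+2+1+1 = 5.
By Pick's theorem I = A − B/2 + 1 = 1695.5 − 5/2 + 1 = 1694.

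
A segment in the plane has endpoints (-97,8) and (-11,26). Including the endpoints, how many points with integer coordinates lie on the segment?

The number of lattice points on a segment between lattice points is gcd(|Δx|,|Δy|) + 1 = gcd(86,18) + 1 = 2 + 1 = 3.

3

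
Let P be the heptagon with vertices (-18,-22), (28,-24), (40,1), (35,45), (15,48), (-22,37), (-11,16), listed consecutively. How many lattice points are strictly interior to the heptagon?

The shoelace formula gives twice the area as |[(-18)·(-24) − 28·(-22)] + [28·1 − 40·(-24)] + [40·45 − 35·1] + [35·48 − 15·45] + [15·37 − (-22)·48] + [(-22)·16 − (-11)·37] + [(-11)·(-22) − (-18)·16]| = 7002, so the area is 3501.
Summing gcd(|Δx|,|Δy|) over the edges gives the boundary count: gcd(46,2) + gcd(12,25) + gcd(5,44) + gcd(20,3) + gcd(37,11) + gcd(11,21) + gcd(7,38) = 2+1+1+1+1+1+1 = 8.
By Pick's theorem A = I + B/2 − 1, so I = 3501 − 8/2 + 1 = 3498.

3498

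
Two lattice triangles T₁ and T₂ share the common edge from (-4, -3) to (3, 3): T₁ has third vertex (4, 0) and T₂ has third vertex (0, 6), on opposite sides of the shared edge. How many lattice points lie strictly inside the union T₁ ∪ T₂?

31

The union is the simple quadrilateral with vertices (-4, -3), (4, 0), (3, 3), (0, 6) in order.
Using the shoelace formula, 2A = |((-4)·0 − 4·(-3)) + (4·3 − 3·0) + (3·6 − 0·3) + (0·(-3) − (-4)·6)| = 66, so the area is 33.
Along each edge there are gcd(|Δx|,|Δy|)+1 lattice points, so counting each shared vertex once the boundary has gcd(8,3) + gcd(1,3) + gcd(3,3) + gcd(4,9) = 1+1+3+1 = 6.
By Pick's theorem I = A − B/2 + 1 = 33 − 6/2 + 1 = 31.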